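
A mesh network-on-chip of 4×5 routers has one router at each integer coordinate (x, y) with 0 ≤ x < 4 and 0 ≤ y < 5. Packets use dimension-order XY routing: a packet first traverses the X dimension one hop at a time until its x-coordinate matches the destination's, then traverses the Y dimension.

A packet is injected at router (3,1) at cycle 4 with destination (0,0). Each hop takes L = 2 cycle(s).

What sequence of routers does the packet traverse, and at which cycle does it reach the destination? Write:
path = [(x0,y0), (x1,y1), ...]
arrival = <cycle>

path = [(3,1), (2,1), (1,1), (0,1), (0,0)]
arrival = 12

  0. router=(3,1) cycle=4 (inject)
  1. router=(2,1) cycle=6 dir=W
  2. router=(1,1) cycle=8 dir=W
  3. router=(0,1) cycle=10 dir=W
  4. router=(0,0) cycle=12 dir=S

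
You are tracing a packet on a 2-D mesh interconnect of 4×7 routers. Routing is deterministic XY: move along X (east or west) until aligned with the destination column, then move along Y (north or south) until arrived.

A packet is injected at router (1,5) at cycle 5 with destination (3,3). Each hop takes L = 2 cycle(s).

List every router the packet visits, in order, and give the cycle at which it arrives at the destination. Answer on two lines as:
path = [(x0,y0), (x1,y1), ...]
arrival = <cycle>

hop 0: (1,5) @ cyc 5
hop 1: (2,5) @ cyc 7  [E]
hop 2: (3,5) @ cyc 9  [E]
hop 3: (3,4) @ cyc 11  [S]
hop 4: (3,3) @ cyc 13  [S]

path = [(1,5), (2,5), (3,5), (3,4), (3,3)]
arrival = 13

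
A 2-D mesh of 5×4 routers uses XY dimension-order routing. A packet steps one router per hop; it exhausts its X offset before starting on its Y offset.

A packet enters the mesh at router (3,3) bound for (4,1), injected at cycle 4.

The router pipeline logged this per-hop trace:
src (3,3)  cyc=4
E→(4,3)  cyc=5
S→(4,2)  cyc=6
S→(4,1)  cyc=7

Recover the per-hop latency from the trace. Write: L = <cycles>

L = 1

cyc[1] − cyc[0] = 5 − 4 = 1.
Per-hop latency L = Δcyc = 1.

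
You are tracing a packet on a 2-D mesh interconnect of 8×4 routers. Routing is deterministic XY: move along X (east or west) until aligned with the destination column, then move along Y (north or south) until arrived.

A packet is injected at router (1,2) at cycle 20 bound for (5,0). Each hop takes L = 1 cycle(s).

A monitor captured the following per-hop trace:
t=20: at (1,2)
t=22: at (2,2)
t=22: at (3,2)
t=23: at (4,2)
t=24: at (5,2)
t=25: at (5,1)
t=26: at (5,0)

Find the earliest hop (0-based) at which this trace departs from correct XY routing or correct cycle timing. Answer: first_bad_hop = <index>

check 1→ d=(1,0) cyc+2: BAD: Δcyc=2≠L

first_bad_hop = 1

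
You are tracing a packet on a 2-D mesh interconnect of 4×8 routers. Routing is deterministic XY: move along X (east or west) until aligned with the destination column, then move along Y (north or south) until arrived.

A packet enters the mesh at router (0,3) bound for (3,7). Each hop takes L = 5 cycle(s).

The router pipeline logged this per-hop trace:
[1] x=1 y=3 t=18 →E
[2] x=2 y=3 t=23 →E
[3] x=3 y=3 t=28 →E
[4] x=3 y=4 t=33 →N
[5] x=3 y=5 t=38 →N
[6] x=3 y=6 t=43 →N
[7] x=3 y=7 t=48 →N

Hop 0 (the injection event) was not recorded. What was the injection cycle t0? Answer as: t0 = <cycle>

The first recorded entry is hop 1 at cycle 18.
Therefore t0 = 18 − L = 13.

t0 = 13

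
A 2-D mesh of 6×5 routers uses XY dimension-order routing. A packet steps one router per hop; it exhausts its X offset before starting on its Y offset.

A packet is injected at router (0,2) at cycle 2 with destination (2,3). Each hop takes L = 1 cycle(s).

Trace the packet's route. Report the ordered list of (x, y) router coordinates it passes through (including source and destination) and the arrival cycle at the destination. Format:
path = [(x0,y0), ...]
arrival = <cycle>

path = [(0,2), (1,2), (2,2), (2,3)]
arrival = 5

[0] x=0 y=2 t=2
[1] x=1 y=2 t=3 →E
[2] x=2 y=2 t=4 →E
[3] x=2 y=3 t=5 →N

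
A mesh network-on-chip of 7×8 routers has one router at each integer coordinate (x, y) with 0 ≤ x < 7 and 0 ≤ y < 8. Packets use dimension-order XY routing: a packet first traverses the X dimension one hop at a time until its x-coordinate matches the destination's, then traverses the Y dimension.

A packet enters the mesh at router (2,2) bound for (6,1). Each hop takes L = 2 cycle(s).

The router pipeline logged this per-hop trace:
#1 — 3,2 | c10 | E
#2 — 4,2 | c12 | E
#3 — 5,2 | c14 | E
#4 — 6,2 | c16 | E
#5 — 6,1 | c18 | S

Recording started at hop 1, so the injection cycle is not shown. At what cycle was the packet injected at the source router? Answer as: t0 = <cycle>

t0 = 8

At hop 1 the cycle is 10; in general cyc_k = t0 + kL.
t0 = cyc[1] − L = 10 − 2 = 8.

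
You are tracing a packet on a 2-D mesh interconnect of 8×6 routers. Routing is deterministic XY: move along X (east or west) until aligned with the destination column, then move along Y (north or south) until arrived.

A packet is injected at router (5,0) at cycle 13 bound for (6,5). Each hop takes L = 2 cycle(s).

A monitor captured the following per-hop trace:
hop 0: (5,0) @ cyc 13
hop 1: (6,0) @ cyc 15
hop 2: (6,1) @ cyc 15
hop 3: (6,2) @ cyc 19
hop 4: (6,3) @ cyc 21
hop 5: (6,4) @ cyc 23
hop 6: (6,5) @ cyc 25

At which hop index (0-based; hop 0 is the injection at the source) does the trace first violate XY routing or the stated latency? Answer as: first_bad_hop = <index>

check 1→ d=(1,0) cyc+2: ok
check 2→ d=(0,1) cyc+0: BAD: Δcyc=0≠L

first_bad_hop = 2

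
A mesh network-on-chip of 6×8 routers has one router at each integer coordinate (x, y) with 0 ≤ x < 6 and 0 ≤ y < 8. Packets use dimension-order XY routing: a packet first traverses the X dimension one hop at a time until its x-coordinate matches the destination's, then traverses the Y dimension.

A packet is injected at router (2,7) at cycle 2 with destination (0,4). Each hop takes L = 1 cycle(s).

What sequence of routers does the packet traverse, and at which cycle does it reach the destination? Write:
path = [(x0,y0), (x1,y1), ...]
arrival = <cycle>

path = [(2,7), (1,7), (0,7), (0,6), (0,5), (0,4)]
arrival = 7

src (2,7)  cyc=2
W→(1,7)  cyc=3
W→(0,7)  cyc=4
S→(0,6)  cyc=5
S→(0,5)  cyc=6
S→(0,4)  cyc=7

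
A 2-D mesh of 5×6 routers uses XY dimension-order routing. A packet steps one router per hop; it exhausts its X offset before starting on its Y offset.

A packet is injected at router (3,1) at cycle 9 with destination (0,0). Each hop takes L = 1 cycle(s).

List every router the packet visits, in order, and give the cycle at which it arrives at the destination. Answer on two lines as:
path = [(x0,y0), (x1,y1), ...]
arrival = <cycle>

[0] x=3 y=1 t=9
[1] x=2 y=1 t=10 →W
[2] x=1 y=1 t=11 →W
[3] x=0 y=1 t=12 →W
[4] x=0 y=0 t=13 →S

path = [(3,1), (2,1), (1,1), (0,1), (0,0)]
arrival = 13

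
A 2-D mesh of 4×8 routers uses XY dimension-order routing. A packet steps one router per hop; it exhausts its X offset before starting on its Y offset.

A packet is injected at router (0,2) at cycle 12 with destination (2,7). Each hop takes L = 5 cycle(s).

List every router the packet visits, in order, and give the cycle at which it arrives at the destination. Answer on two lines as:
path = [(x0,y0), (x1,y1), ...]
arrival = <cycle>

path = [(0,2), (1,2), (2,2), (2,3), (2,4), (2,5), (2,6), (2,7)]
arrival = 47

src (0,2)  cyc=12
E→(1,2)  cyc=17
E→(2,2)  cyc=22
N→(2,3)  cyc=27
N→(2,4)  cyc=32
N→(2,5)  cyc=37
N→(2,6)  cyc=42
N→(2,7)  cyc=47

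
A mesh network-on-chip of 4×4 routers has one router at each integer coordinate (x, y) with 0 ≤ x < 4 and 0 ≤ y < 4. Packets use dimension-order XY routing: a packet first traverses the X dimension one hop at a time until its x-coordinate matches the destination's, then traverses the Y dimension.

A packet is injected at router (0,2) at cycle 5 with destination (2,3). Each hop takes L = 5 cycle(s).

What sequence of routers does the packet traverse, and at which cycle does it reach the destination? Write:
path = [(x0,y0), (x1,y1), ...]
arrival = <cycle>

#0 — 0,2 | c5
#1 — 1,2 | c10 | E
#2 — 2,2 | c15 | E
#3 — 2,3 | c20 | N

path = [(0,2), (1,2), (2,2), (2,3)]
arrival = 20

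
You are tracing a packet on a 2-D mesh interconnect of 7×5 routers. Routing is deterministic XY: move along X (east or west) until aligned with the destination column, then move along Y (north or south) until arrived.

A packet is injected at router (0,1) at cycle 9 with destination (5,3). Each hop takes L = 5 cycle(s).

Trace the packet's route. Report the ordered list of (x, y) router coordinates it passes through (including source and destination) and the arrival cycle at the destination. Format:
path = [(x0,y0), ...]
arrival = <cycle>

path = [(0,1), (1,1), (2,1), (3,1), (4,1), (5,1), (5,2), (5,3)]
arrival = 44

t=9: at (0,1)
t=14: at (1,1) after E
t=19: at (2,1) after E
t=24: at (3,1) after E
t=29: at (4,1) after E
t=34: at (5,1) after E
t=39: at (5,2) after N
t=44: at (5,3) after N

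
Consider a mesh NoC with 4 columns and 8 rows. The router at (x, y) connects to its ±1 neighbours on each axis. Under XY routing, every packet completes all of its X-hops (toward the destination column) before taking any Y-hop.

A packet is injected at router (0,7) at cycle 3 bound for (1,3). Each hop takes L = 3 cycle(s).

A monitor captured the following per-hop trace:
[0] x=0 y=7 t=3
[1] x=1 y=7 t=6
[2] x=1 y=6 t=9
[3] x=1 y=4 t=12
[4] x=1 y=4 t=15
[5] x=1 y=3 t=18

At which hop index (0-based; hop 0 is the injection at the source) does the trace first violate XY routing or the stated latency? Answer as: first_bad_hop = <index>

[1] (+1,+0) / 3c ⇒ ok
[2] (+0,-1) / 3c ⇒ ok
[3] (+0,-2) / 3c ⇒ BAD: non-unit step

first_bad_hop = 3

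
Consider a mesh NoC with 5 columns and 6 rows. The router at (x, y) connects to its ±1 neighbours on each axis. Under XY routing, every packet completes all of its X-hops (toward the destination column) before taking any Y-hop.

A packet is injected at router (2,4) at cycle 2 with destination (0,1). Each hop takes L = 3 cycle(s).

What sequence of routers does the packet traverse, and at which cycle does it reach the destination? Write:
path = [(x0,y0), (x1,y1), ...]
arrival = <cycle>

path = [(2,4), (1,4), (0,4), (0,3), (0,2), (0,1)]
arrival = 17

  0. router=(2,4) cycle=2 (inject)
  1. router=(1,4) cycle=5 dir=W
  2. router=(0,4) cycle=8 dir=W
  3. router=(0,3) cycle=11 dir=S
  4. router=(0,2) cycle=14 dir=S
  5. router=(0,1) cycle=17 dir=S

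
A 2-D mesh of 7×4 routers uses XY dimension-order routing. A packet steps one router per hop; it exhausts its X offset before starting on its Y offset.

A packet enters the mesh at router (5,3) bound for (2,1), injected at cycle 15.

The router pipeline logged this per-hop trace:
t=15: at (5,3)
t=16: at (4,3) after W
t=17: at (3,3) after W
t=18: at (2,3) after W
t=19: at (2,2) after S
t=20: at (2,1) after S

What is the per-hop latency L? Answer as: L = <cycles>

L = 1

Between hops 0 and 1 the cycle counter advances 16 − 15 = 1.
One hop costs L cycles, so L = 1.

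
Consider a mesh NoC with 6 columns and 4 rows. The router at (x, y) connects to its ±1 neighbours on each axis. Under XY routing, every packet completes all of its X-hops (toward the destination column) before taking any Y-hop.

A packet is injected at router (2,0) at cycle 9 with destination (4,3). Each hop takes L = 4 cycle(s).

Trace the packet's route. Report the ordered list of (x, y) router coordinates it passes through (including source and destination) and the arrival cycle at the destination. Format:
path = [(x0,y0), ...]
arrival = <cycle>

[0] x=2 y=0 t=9
[1] x=3 y=0 t=13 →E
[2] x=4 y=0 t=17 →E
[3] x=4 y=1 t=21 →N
[4] x=4 y=2 t=25 →N
[5] x=4 y=3 t=29 →N

path = [(2,0), (3,0), (4,0), (4,1), (4,2), (4,3)]
arrival = 29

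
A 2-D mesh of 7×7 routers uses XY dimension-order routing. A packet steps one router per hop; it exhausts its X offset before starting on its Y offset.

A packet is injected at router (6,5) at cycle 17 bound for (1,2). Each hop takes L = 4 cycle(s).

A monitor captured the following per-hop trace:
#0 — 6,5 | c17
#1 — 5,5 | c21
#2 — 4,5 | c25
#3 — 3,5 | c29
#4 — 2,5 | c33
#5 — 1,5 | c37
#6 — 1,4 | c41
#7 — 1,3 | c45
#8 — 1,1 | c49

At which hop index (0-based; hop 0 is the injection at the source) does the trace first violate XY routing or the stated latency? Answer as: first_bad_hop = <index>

first_bad_hop = 8

  1: Δx=-1 Δy=+0 Δt=4 [ok]
  2: Δx=-1 Δy=+0 Δt=4 [ok]
  3: Δx=-1 Δy=+0 Δt=4 [ok]
  4: Δx=-1 Δy=+0 Δt=4 [ok]
  5: Δx=-1 Δy=+0 Δt=4 [ok]
  6: Δx=+0 Δy=-1 Δt=4 [ok]
  7: Δx=+0 Δy=-1 Δt=4 [ok]
  8: Δx=+0 Δy=-2 Δt=4 [BAD: non-unit step]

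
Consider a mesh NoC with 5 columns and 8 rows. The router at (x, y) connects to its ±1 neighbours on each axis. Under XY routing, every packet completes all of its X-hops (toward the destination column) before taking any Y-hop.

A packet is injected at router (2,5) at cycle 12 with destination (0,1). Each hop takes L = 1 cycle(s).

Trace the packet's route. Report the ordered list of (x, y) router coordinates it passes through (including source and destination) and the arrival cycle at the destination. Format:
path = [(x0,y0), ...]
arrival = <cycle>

path = [(2,5), (1,5), (0,5), (0,4), (0,3), (0,2), (0,1)]
arrival = 18

src (2,5)  cyc=12
W→(1,5)  cyc=13
W→(0,5)  cyc=14
S→(0,4)  cyc=15
S→(0,3)  cyc=16
S→(0,2)  cyc=17
S→(0,1)  cyc=18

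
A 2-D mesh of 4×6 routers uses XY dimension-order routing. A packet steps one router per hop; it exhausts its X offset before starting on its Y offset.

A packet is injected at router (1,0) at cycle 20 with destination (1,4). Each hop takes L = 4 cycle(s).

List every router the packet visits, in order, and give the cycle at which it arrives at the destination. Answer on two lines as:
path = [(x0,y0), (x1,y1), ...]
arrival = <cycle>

hop 0: (1,0) @ cyc 20
hop 1: (1,1) @ cyc 24  [N]
hop 2: (1,2) @ cyc 28  [N]
hop 3: (1,3) @ cyc 32  [N]
hop 4: (1,4) @ cyc 36  [N]

path = [(1,0), (1,1), (1,2), (1,3), (1,4)]
arrival = 36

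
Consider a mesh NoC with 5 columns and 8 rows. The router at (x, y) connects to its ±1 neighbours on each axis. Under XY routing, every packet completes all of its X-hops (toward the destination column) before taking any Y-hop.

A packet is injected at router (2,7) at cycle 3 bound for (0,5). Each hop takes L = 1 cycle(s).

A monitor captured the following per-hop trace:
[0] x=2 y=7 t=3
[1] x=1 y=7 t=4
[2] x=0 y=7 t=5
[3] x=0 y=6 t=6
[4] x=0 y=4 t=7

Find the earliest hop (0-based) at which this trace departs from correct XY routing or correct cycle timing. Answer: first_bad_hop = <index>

first_bad_hop = 4

hop 1: step (-1,+0), +1 cyc — ok
hop 2: step (-1,+0), +1 cyc — ok
hop 3: step (+0,-1), +1 cyc — ok
hop 4: step (+0,-2), +1 cyc — BAD: non-unit step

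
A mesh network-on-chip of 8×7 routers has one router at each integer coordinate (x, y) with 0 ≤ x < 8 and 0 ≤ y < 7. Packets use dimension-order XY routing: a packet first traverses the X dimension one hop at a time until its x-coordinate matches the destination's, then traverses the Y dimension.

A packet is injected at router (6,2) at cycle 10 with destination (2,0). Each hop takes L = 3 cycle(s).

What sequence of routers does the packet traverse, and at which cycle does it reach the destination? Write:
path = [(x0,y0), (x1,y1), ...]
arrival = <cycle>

  0. router=(6,2) cycle=10 (inject)
  1. router=(5,2) cycle=13 dir=W
  2. router=(4,2) cycle=16 dir=W
  3. router=(3,2) cycle=19 dir=W
  4. router=(2,2) cycle=22 dir=W
  5. router=(2,1) cycle=25 dir=S
  6. router=(2,0) cycle=28 dir=S

path = [(6,2), (5,2), (4,2), (3,2), (2,2), (2,1), (2,0)]
arrival = 28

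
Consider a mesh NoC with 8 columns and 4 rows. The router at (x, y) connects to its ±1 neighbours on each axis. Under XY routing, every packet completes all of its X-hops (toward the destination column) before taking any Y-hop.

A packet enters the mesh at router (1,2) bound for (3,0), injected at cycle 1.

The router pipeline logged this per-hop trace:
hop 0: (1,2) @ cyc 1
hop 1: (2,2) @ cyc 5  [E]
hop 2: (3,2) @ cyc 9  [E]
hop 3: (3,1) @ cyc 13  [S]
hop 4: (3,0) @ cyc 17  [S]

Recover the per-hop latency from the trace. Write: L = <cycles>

From hop 0 (1) to hop 1 (5): +4 cycles.
One hop costs L cycles, so L = 4.

L = 4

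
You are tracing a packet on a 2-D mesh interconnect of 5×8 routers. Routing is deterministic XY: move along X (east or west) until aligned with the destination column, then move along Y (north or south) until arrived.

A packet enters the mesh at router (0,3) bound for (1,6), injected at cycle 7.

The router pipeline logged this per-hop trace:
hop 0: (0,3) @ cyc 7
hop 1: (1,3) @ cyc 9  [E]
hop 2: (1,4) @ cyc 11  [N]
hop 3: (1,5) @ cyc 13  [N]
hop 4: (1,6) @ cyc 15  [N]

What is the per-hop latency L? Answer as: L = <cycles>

L = 2

Δcyc across hop 0→1: 9 − 7 = 2.
Each hop adds L, hence L = 2.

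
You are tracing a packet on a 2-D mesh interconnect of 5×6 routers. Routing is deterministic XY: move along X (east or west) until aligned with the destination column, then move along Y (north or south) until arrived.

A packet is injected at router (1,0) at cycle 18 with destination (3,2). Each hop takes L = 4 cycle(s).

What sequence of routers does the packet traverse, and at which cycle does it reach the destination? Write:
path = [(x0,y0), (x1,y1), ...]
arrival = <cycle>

[0] x=1 y=0 t=18
[1] x=2 y=0 t=22 →E
[2] x=3 y=0 t=26 →E
[3] x=3 y=1 t=30 →N
[4] x=3 y=2 t=34 →N

path = [(1,0), (2,0), (3,0), (3,1), (3,2)]
arrival = 34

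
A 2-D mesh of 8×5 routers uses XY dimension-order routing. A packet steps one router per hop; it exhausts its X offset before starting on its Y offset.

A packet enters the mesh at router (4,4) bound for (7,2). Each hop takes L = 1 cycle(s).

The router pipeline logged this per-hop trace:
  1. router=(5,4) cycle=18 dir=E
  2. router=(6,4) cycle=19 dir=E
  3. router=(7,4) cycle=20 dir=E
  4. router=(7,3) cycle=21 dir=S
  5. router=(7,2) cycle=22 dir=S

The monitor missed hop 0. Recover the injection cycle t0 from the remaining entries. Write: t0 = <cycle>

t0 = 17

At hop 1 the cycle is 18; in general cyc_k = t0 + kL.
Subtract one hop: t0 = 18 − 1 = 17.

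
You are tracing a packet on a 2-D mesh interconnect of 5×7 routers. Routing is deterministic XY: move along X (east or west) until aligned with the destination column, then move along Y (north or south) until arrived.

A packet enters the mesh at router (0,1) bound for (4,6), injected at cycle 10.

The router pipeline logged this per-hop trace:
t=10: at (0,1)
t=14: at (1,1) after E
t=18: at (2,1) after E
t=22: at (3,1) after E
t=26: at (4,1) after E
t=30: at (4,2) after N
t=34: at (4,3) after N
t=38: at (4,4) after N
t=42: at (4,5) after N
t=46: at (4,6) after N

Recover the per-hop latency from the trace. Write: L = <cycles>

L = 4

From hop 0 (10) to hop 1 (14): +4 cycles.
Each hop adds L, hence L = 4.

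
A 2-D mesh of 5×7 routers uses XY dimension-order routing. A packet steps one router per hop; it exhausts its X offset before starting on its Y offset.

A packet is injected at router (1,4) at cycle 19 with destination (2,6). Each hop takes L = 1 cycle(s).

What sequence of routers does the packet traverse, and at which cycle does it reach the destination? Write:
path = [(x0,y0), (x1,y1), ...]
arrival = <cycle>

src (1,4)  cyc=19
E→(2,4)  cyc=20
N→(2,5)  cyc=21
N→(2,6)  cyc=22

path = [(1,4), (2,4), (2,5), (2,6)]
arrival = 22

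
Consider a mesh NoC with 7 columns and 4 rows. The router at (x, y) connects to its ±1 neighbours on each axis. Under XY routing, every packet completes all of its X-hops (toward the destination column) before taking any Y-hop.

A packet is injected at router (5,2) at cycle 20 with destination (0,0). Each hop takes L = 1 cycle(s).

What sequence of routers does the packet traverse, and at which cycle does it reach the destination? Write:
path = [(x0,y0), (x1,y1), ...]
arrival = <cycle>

path = [(5,2), (4,2), (3,2), (2,2), (1,2), (0,2), (0,1), (0,0)]
arrival = 27

  0. router=(5,2) cycle=20 (inject)
  1. router=(4,2) cycle=21 dir=W
  2. router=(3,2) cycle=22 dir=W
  3. router=(2,2) cycle=23 dir=W
  4. router=(1,2) cycle=24 dir=W
  5. router=(0,2) cycle=25 dir=W
  6. router=(0,1) cycle=26 dir=S
  7. router=(0,0) cycle=27 dir=S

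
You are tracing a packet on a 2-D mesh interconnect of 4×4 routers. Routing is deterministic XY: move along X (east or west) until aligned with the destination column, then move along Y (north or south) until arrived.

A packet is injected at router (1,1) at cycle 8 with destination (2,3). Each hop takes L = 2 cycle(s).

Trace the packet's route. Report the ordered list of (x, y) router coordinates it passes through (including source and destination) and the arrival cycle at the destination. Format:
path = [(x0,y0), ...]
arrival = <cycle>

path = [(1,1), (2,1), (2,2), (2,3)]
arrival = 14

[0] x=1 y=1 t=8
[1] x=2 y=1 t=10 →E
[2] x=2 y=2 t=12 →N
[3] x=2 y=3 t=14 →N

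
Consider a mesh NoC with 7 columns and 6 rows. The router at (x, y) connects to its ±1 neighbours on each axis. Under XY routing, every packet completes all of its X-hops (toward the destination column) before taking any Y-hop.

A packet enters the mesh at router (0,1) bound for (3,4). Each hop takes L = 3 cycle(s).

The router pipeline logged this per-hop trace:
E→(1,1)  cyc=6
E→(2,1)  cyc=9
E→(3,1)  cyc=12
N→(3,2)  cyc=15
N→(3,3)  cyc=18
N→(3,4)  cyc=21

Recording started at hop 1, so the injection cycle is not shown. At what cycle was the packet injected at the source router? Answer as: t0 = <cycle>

The first recorded entry is hop 1 at cycle 6.
So t0 = 6 − 1·3 = 3.

t0 = 3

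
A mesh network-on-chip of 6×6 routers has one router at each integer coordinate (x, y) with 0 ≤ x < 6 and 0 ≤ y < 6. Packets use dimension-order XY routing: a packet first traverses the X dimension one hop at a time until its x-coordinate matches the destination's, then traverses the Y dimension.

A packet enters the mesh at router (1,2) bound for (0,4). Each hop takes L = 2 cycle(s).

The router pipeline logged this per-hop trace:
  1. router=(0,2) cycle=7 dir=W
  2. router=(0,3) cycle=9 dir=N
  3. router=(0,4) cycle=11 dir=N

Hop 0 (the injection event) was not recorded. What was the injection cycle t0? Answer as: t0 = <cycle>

Hop 1 reached at cycle 7; hop k is at t0 + k·L.
t0 = cyc[1] − L = 7 − 2 = 5.

t0 = 5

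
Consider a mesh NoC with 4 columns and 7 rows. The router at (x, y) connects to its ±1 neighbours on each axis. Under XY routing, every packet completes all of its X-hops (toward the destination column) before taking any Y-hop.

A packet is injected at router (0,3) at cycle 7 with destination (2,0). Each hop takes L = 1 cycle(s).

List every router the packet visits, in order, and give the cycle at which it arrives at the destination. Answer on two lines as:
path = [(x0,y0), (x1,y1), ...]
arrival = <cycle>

#0 — 0,3 | c7
#1 — 1,3 | c8 | E
#2 — 2,3 | c9 | E
#3 — 2,2 | c10 | S
#4 — 2,1 | c11 | S
#5 — 2,0 | c12 | S

path = [(0,3), (1,3), (2,3), (2,2), (2,1), (2,0)]
arrival = 12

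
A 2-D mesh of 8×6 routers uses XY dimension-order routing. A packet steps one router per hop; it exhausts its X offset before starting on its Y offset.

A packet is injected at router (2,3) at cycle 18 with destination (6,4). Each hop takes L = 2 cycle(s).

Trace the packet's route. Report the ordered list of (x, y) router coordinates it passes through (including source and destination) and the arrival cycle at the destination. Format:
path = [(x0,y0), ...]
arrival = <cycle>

hop 0: (2,3) @ cyc 18
hop 1: (3,3) @ cyc 20  [E]
hop 2: (4,3) @ cyc 22  [E]
hop 3: (5,3) @ cyc 24  [E]
hop 4: (6,3) @ cyc 26  [E]
hop 5: (6,4) @ cyc 28  [N]

path = [(2,3), (3,3), (4,3), (5,3), (6,3), (6,4)]
arrival = 28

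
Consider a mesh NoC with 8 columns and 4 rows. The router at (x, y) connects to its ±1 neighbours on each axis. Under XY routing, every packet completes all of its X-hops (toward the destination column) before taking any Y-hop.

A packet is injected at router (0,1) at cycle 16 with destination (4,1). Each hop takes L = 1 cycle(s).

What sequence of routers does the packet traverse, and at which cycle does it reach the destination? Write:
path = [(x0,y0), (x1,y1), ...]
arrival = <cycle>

path = [(0,1), (1,1), (2,1), (3,1), (4,1)]
arrival = 20

  0. router=(0,1) cycle=16 (inject)
  1. router=(1,1) cycle=17 dir=E
  2. router=(2,1) cycle=18 dir=E
  3. router=(3,1) cycle=19 dir=E
  4. router=(4,1) cycle=20 dir=E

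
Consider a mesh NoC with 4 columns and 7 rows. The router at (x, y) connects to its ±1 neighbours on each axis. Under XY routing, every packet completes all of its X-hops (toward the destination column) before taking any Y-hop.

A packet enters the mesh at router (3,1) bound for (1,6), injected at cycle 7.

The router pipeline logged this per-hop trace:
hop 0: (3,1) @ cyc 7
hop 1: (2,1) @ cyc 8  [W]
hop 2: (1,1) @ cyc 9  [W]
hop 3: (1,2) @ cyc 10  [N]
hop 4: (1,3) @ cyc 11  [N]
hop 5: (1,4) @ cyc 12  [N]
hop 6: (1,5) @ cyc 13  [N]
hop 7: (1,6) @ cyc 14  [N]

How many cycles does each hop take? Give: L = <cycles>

L = 1

From hop 0 (7) to hop 1 (8): +1 cycles.
Per-hop latency L = Δcyc = 1.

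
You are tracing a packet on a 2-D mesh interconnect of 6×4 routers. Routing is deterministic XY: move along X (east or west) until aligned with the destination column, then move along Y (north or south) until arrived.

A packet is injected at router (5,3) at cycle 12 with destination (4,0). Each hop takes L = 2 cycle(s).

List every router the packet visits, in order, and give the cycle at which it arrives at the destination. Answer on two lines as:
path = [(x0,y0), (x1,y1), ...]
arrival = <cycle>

path = [(5,3), (4,3), (4,2), (4,1), (4,0)]
arrival = 20

  0. router=(5,3) cycle=12 (inject)
  1. router=(4,3) cycle=14 dir=W
  2. router=(4,2) cycle=16 dir=S
  3. router=(4,1) cycle=18 dir=S
  4. router=(4,0) cycle=20 dir=S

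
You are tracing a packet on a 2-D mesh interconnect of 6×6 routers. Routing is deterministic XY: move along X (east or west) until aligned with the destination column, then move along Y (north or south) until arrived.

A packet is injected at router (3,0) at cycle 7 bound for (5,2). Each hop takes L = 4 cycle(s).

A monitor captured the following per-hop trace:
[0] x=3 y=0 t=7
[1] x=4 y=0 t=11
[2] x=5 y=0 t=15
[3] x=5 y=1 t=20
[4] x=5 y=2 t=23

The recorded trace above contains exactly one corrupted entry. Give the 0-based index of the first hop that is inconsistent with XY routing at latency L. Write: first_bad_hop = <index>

first_bad_hop = 3

  1: Δx=+1 Δy=+0 Δt=4 [ok]
  2: Δx=+1 Δy=+0 Δt=4 [ok]
  3: Δx=+0 Δy=+1 Δt=5 [BAD: Δcyc=5≠L]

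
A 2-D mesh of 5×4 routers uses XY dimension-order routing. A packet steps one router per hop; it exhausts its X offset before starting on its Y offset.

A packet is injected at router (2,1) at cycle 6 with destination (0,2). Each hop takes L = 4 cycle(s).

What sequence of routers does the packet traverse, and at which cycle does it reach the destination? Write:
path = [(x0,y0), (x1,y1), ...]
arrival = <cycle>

path = [(2,1), (1,1), (0,1), (0,2)]
arrival = 18

[0] x=2 y=1 t=6
[1] x=1 y=1 t=10 →W
[2] x=0 y=1 t=14 →W
[3] x=0 y=2 t=18 →N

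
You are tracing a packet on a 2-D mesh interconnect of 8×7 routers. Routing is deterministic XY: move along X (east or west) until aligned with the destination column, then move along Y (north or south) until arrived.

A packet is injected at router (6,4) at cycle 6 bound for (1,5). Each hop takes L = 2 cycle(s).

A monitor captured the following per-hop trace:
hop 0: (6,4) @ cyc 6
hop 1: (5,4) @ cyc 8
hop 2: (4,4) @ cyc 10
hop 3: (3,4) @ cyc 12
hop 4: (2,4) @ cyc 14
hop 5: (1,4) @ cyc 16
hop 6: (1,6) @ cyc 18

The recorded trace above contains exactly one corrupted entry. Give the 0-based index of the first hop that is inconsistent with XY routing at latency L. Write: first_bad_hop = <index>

first_bad_hop = 6

  1: Δx=-1 Δy=+0 Δt=2 [ok]
  2: Δx=-1 Δy=+0 Δt=2 [ok]
  3: Δx=-1 Δy=+0 Δt=2 [ok]
  4: Δx=-1 Δy=+0 Δt=2 [ok]
  5: Δx=-1 Δy=+0 Δt=2 [ok]
  6: Δx=+0 Δy=+2 Δt=2 [BAD: non-unit step]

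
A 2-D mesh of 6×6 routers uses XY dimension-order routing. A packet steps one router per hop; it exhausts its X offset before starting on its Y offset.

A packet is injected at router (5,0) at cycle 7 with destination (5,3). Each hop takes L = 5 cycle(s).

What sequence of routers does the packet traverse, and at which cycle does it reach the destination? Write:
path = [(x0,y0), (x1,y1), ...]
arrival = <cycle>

path = [(5,0), (5,1), (5,2), (5,3)]
arrival = 22

[0] x=5 y=0 t=7
[1] x=5 y=1 t=12 →N
[2] x=5 y=2 t=17 →N
[3] x=5 y=3 t=22 →N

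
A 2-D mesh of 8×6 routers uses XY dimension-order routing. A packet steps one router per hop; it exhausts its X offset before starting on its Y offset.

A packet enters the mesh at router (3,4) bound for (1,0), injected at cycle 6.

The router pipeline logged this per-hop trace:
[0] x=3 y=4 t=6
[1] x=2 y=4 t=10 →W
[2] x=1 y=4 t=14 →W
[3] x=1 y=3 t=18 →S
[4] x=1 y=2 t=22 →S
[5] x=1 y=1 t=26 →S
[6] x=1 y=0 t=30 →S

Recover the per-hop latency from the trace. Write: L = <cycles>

L = 4

From hop 0 (6) to hop 1 (10): +4 cycles.
Per-hop latency L = Δcyc = 4.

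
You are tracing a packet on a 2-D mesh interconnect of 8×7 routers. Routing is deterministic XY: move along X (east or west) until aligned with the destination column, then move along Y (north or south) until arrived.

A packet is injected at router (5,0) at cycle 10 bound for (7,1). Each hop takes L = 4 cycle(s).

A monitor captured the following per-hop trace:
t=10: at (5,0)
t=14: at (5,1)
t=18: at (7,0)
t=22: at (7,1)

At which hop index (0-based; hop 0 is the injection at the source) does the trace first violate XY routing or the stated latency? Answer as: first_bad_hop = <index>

check 1→ d=(0,1) cyc+4: BAD: Y-move but x=5≠7

first_bad_hop = 1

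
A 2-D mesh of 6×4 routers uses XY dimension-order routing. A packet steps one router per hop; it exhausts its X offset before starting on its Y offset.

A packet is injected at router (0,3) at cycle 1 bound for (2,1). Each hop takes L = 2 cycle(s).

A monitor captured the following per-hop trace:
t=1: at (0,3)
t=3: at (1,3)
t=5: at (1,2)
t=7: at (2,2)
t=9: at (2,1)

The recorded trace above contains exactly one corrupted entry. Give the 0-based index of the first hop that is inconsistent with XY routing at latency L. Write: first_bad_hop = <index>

first_bad_hop = 2

check 1→ d=(1,0) cyc+2: ok
check 2→ d=(0,-1) cyc+2: BAD: Y-move but x=1≠2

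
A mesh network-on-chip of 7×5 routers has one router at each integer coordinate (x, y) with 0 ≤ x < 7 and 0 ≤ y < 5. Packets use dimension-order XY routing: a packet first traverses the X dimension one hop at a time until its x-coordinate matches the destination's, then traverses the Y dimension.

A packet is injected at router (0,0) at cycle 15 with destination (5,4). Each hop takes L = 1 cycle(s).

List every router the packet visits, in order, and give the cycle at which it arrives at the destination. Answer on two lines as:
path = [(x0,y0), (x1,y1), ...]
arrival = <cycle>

path = [(0,0), (1,0), (2,0), (3,0), (4,0), (5,0), (5,1), (5,2), (5,3), (5,4)]
arrival = 24

#0 — 0,0 | c15
#1 — 1,0 | c16 | E
#2 — 2,0 | c17 | E
#3 — 3,0 | c18 | E
#4 — 4,0 | c19 | E
#5 — 5,0 | c20 | E
#6 — 5,1 | c21 | N
#7 — 5,2 | c22 | N
#8 — 5,3 | c23 | N
#9 — 5,4 | c24 | N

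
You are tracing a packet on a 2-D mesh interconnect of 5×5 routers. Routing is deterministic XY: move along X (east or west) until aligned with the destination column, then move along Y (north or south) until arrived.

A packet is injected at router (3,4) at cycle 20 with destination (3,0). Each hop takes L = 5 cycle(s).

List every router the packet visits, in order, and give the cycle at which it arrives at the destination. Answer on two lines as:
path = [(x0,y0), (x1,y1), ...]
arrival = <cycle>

path = [(3,4), (3,3), (3,2), (3,1), (3,0)]
arrival = 40

hop 0: (3,4) @ cyc 20
hop 1: (3,3) @ cyc 25  [S]
hop 2: (3,2) @ cyc 30  [S]
hop 3: (3,1) @ cyc 35  [S]
hop 4: (3,0) @ cyc 40  [S]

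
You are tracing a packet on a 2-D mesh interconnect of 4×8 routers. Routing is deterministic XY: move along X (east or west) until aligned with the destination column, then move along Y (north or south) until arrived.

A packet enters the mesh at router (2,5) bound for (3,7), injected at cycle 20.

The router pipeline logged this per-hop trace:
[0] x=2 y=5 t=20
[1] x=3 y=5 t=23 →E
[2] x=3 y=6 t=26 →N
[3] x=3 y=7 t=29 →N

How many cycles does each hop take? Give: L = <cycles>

Δcyc across hop 0→1: 23 − 20 = 3.
Per-hop latency L = Δcyc = 3.

L = 3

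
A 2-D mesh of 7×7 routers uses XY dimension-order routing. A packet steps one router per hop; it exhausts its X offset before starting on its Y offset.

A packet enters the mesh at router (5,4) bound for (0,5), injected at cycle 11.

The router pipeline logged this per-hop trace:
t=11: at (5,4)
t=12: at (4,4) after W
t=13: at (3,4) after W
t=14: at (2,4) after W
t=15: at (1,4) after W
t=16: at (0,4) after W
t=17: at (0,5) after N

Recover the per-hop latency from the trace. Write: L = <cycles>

Δcyc across hop 0→1: 12 − 11 = 1.
That increment is L by definition: L = 1.

L = 1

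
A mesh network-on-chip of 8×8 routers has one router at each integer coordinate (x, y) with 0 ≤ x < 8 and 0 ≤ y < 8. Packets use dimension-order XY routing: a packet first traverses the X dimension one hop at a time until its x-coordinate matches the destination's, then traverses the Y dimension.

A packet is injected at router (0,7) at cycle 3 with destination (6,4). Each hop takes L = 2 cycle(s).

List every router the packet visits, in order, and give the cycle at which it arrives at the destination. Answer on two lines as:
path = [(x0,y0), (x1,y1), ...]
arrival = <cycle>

path = [(0,7), (1,7), (2,7), (3,7), (4,7), (5,7), (6,7), (6,6), (6,5), (6,4)]
arrival = 21

[0] x=0 y=7 t=3
[1] x=1 y=7 t=5 →E
[2] x=2 y=7 t=7 →E
[3] x=3 y=7 t=9 →E
[4] x=4 y=7 t=11 →E
[5] x=5 y=7 t=13 →E
[6] x=6 y=7 t=15 →E
[7] x=6 y=6 t=17 →S
[8] x=6 y=5 t=19 →S
[9] x=6 y=4 t=21 →S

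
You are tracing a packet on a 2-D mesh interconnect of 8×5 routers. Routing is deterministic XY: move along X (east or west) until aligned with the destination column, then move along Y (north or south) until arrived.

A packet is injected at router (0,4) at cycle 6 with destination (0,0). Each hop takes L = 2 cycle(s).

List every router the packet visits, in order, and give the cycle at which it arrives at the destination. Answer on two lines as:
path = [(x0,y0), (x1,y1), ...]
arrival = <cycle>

  0. router=(0,4) cycle=6 (inject)
  1. router=(0,3) cycle=8 dir=S
  2. router=(0,2) cycle=10 dir=S
  3. router=(0,1) cycle=12 dir=S
  4. router=(0,0) cycle=14 dir=S

path = [(0,4), (0,3), (0,2), (0,1), (0,0)]
arrival = 14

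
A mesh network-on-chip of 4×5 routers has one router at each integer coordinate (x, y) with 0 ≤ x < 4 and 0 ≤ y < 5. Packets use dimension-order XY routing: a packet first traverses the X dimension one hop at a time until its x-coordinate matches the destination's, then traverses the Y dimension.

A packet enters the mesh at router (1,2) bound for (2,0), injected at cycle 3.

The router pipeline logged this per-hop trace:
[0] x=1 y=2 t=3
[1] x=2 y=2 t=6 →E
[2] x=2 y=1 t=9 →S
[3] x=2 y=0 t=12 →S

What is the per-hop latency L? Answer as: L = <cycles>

Δcyc across hop 0→1: 6 − 3 = 3.
That increment is L by definition: L = 3.

L = 3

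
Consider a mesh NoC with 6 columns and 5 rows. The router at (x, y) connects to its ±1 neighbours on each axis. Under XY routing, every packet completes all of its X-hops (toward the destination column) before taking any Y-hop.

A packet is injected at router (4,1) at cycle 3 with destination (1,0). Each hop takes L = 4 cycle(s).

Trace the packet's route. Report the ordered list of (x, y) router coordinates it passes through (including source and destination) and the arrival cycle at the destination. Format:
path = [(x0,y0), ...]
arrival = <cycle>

path = [(4,1), (3,1), (2,1), (1,1), (1,0)]
arrival = 19

t=3: at (4,1)
t=7: at (3,1) after W
t=11: at (2,1) after W
t=15: at (1,1) after W
t=19: at (1,0) after S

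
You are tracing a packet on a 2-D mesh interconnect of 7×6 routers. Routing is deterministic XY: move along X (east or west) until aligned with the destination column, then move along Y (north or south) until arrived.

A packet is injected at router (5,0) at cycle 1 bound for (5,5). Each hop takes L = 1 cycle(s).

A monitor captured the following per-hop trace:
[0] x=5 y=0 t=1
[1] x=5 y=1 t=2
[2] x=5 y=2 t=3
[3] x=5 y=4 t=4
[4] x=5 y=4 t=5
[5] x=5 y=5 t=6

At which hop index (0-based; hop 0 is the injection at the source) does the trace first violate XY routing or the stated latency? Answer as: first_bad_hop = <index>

check 1→ d=(0,1) cyc+1: ok
check 2→ d=(0,1) cyc+1: ok
check 3→ d=(0,2) cyc+1: BAD: non-unit step

first_bad_hop = 3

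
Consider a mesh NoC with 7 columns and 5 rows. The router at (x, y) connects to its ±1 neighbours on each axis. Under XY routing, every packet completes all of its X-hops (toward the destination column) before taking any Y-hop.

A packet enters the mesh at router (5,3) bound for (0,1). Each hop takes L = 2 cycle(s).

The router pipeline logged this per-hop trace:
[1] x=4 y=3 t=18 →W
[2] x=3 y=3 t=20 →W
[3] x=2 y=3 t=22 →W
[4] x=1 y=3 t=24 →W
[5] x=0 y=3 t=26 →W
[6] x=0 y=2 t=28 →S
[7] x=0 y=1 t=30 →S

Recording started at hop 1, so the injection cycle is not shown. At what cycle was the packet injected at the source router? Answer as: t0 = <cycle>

t0 = 16

Hop 1 reached at cycle 18; hop k is at t0 + k·L.
Therefore t0 = 18 − L = 16.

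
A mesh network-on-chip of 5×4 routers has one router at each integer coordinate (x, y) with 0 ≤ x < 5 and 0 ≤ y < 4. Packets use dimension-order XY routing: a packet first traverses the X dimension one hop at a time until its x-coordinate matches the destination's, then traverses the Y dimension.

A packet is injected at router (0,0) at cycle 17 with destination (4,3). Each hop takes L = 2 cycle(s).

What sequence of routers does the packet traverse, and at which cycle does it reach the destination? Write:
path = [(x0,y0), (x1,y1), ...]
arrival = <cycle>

path = [(0,0), (1,0), (2,0), (3,0), (4,0), (4,1), (4,2), (4,3)]
arrival = 31

#0 — 0,0 | c17
#1 — 1,0 | c19 | E
#2 — 2,0 | c21 | E
#3 — 3,0 | c23 | E
#4 — 4,0 | c25 | E
#5 — 4,1 | c27 | N
#6 — 4,2 | c29 | N
#7 — 4,3 | c31 | N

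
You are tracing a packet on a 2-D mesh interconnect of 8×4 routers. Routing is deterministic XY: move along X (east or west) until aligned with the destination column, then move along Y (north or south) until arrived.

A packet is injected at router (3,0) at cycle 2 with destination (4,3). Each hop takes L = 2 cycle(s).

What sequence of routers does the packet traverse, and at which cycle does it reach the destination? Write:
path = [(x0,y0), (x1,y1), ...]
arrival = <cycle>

t=2: at (3,0)
t=4: at (4,0) after E
t=6: at (4,1) after N
t=8: at (4,2) after N
t=10: at (4,3) after N

path = [(3,0), (4,0), (4,1), (4,2), (4,3)]
arrival = 10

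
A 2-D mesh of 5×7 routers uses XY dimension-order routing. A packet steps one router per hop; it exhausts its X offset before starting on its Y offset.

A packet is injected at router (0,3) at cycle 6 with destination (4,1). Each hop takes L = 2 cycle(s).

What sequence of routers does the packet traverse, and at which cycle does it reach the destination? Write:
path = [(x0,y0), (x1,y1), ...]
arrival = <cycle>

  0. router=(0,3) cycle=6 (inject)
  1. router=(1,3) cycle=8 dir=E
  2. router=(2,3) cycle=10 dir=E
  3. router=(3,3) cycle=12 dir=E
  4. router=(4,3) cycle=14 dir=E
  5. router=(4,2) cycle=16 dir=S
  6. router=(4,1) cycle=18 dir=S

path = [(0,3), (1,3), (2,3), (3,3), (4,3), (4,2), (4,1)]
arrival = 18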